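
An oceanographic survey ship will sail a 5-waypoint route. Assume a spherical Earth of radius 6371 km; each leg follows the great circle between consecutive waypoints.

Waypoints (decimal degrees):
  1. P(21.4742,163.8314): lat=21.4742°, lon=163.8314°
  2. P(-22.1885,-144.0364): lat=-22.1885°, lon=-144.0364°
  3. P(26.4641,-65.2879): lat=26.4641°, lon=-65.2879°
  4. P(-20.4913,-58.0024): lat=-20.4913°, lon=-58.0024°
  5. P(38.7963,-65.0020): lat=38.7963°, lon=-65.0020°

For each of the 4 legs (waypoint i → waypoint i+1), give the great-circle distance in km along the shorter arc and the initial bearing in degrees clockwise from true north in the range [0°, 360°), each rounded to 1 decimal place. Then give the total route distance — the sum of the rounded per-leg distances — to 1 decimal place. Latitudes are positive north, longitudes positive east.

Leg 1: φ1=0.3747955, φ2=-0.3872624, Δφ=-0.7620579, Δλ=-5.3733068 rad; a=sin²(Δφ/2)+cosφ1·cosφ2·sin²(Δλ/2)=0.3046620638; c=2·atan2(√a, √(1-a))=1.169430626; dist=6371·c=7450.443 ≈ 7450.4 km; running total=7450.4 km
Leg 1 bearing: y=sinΔλ·cosφ2=0.73096912, x=cosφ1·sinφ2-sinφ1·cosφ2·cosΔλ=-0.55951453; θ=atan2(y, x)=127.4320° ≈ 127.4°
Leg 2: φ1=-0.3872624, φ2=0.4618857, Δφ=0.8491481, Δλ=1.3744206 rad; a=sin²(Δφ/2)+cosφ1·cosφ2·sin²(Δλ/2)=0.5032807320; c=2·atan2(√a, √(1-a))=1.577357838; dist=6371·c=10049.347 ≈ 10049.3 km; running total=17499.7 km
Leg 2 bearing: y=sinΔλ·cosφ2=0.87800791, x=cosφ1·sinφ2-sinφ1·cosφ2·cosΔλ=0.47860115; θ=atan2(y, x)=61.4052° ≈ 61.4°
Leg 3: φ1=0.4618857, φ2=-0.3576407, Δφ=-0.8195263, Δλ=0.1271560 rad; a=sin²(Δφ/2)+cosφ1·cosφ2·sin²(Δλ/2)=0.1621013412; c=2·atan2(√a, √(1-a))=0.828750447; dist=6371·c=5279.969 ≈ 5280.0 km; running total=22779.7 km
Leg 3 bearing: y=sinΔλ·cosφ2=0.11878950, x=cosφ1·sinφ2-sinφ1·cosφ2·cosΔλ=-0.72745243; θ=atan2(y, x)=170.7257° ≈ 170.7°
Leg 4: φ1=-0.3576407, φ2=0.6771232, Δφ=1.0347638, Δλ=-0.1221661 rad; a=sin²(Δφ/2)+cosφ1·cosφ2·sin²(Δλ/2)=0.2473560829; c=2·atan2(√a, √(1-a))=1.041080848; dist=6371·c=6632.726 ≈ 6632.7 km; running total=29412.4 km
Leg 4 bearing: y=sinΔλ·cosφ2=-0.09497694, x=cosφ1·sinφ2-sinφ1·cosφ2·cosΔλ=0.85770833; θ=atan2(y, x)=-6.3188° <0 so +360° → 353.6812° ≈ 353.7°

Leg 1: dist=7450.4 km, bearing=127.4°
Leg 2: dist=10049.3 km, bearing=61.4°
Leg 3: dist=5280.0 km, bearing=170.7°
Leg 4: dist=6632.7 km, bearing=353.7°
Total: 29412.4 km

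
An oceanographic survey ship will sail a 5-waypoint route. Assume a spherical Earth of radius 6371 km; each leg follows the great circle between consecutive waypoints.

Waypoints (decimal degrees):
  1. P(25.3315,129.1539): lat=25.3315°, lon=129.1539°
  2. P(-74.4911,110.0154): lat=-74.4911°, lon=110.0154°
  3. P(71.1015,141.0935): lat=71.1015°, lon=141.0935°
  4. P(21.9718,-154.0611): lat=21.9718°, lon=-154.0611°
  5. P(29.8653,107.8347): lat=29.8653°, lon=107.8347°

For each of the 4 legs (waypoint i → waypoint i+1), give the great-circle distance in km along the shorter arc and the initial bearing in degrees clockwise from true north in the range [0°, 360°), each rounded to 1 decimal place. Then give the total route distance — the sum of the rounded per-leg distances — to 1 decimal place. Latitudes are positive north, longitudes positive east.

Leg 1: dist=11186.2 km, bearing=185.1°
Leg 2: dist=16331.7 km, bearing=17.8°
Leg 3: dist=6805.8 km, bearing=106.7°
Leg 4: dist=9542.4 km, bearing=300.6°
Total: 43866.1 km

Leg 1: φ1=0.4421181, φ2=-1.3001150, Δφ=-1.7422330, Δλ=-0.3340298 rad; a=sin²(Δφ/2)+cosφ1·cosφ2·sin²(Δλ/2)=0.5919780014; c=2·atan2(√a, √(1-a))=1.755805960; dist=6371·c=11186.240 ≈ 11186.2 km; running total=11186.2 km
Leg 1 bearing: y=sinΔλ·cosφ2=-0.08766392, x=cosφ1·sinφ2-sinφ1·cosφ2·cosΔλ=-0.97901748; θ=atan2(y, x)=-174.8832° <0 so +360° → 185.1168° ≈ 185.1°
Leg 2: φ1=-1.3001150, φ2=1.2409553, Δφ=2.5410702, Δλ=0.5424152 rad; a=sin²(Δφ/2)+cosφ1·cosφ2·sin²(Δλ/2)=0.9187357116; c=2·atan2(√a, √(1-a))=2.563435994; dist=6371·c=16331.651 ≈ 16331.7 km; running total=27517.9 km
Leg 2 bearing: y=sinΔλ·cosφ2=0.16719533, x=cosφ1·sinφ2-sinφ1·cosφ2·cosΔλ=0.52027621; θ=atan2(y, x)=17.8153° ≈ 17.8°
Leg 3: φ1=1.2409553, φ2=0.3834803, Δφ=-0.8574750, Δλ=-5.1514196 rad; a=sin²(Δφ/2)+cosφ1·cosφ2·sin²(Δλ/2)=0.2591719186; c=2·atan2(√a, √(1-a))=1.068252774; dist=6371·c=6805.838 ≈ 6805.8 km; running total=34323.7 km
Leg 3 bearing: y=sinΔλ·cosφ2=0.83942037, x=cosφ1·sinφ2-sinφ1·cosφ2·cosΔλ=-0.25175540; θ=atan2(y, x)=106.6948° ≈ 106.7°
Leg 4: φ1=0.3834803, φ2=0.5212478, Δφ=0.1377676, Δλ=4.5709440 rad; a=sin²(Δφ/2)+cosφ1·cosφ2·sin²(Δλ/2)=0.4635300188; c=2·atan2(√a, √(1-a))=1.497791533; dist=6371·c=9542.430 ≈ 9542.4 km; running total=43866.1 km
Leg 4 bearing: y=sinΔλ·cosφ2=-0.85853806, x=cosφ1·sinφ2-sinφ1·cosφ2·cosΔλ=0.50753538; θ=atan2(y, x)=-59.4100° <0 so +360° → 300.5900° ≈ 300.6°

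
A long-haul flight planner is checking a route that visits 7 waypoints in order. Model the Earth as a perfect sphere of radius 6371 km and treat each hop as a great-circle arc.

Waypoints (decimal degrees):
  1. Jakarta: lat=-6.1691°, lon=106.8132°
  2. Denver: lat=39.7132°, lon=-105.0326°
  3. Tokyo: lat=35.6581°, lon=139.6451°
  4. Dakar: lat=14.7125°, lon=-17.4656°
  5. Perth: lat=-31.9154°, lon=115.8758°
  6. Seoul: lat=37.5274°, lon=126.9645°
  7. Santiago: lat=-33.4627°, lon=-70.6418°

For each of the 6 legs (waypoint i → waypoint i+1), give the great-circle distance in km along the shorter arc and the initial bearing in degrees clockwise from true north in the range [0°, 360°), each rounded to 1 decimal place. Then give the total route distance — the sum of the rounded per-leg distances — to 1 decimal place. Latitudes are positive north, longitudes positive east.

Leg 1: φ1=-0.1076711, φ2=0.6931261, Δφ=0.8007972, Δλ=-3.6974067 rad; a=sin²(Δφ/2)+cosφ1·cosφ2·sin²(Δλ/2)=0.8591683362; c=2·atan2(√a, √(1-a))=2.372204801; dist=6371·c=15113.317 ≈ 15113.3 km; running total=15113.3 km
Leg 1 bearing: y=sinΔλ·cosφ2=0.40588447, x=cosφ1·sinφ2-sinφ1·cosφ2·cosΔλ=0.56502232; θ=atan2(y, x)=35.6916° ≈ 35.7°
Leg 2: φ1=0.6931261, φ2=0.6223513, Δφ=-0.0707748, Δλ=4.2704315 rad; a=sin²(Δφ/2)+cosφ1·cosφ2·sin²(Δλ/2)=0.4474290795; c=2·atan2(√a, √(1-a))=1.465459795; dist=6371·c=9336.444 ≈ 9336.4 km; running total=24449.7 km
Leg 2 bearing: y=sinΔλ·cosφ2=-0.73444096, x=cosφ1·sinφ2-sinφ1·cosφ2·cosΔλ=0.67047869; θ=atan2(y, x)=-47.6067° <0 so +360° → 312.3933° ≈ 312.4°
Leg 3: φ1=0.6223513, φ2=0.2567816, Δφ=-0.3655697, Δλ=-2.7420990 rad; a=sin²(Δφ/2)+cosφ1·cosφ2·sin²(Δλ/2)=0.7879691827; c=2·atan2(√a, √(1-a))=2.184547869; dist=6371·c=13917.754 ≈ 13917.8 km; running total=38367.5 km
Leg 3 bearing: y=sinΔλ·cosφ2=-0.37619910, x=cosφ1·sinφ2-sinφ1·cosφ2·cosΔλ=0.72578870; θ=atan2(y, x)=-27.3991° <0 so +360° → 332.6009° ≈ 332.6°
Leg 4: φ1=0.2567816, φ2=-0.5570288, Δφ=-0.8138104, Δλ=2.3272465 rad; a=sin²(Δφ/2)+cosφ1·cosφ2·sin²(Δλ/2)=0.8488761581; c=2·atan2(√a, √(1-a))=2.343051271; dist=6371·c=14927.580 ≈ 14927.6 km; running total=53295.1 km
Leg 4 bearing: y=sinΔλ·cosφ2=0.61733428, x=cosφ1·sinφ2-sinφ1·cosφ2·cosΔλ=-0.36337322; θ=atan2(y, x)=120.4818° ≈ 120.5°
Leg 5: φ1=-0.5570288, φ2=0.6549767, Δφ=1.2120055, Δλ=0.1935343 rad; a=sin²(Δφ/2)+cosφ1·cosφ2·sin²(Δλ/2)=0.3307127218; c=2·atan2(√a, √(1-a))=1.225394758; dist=6371·c=7806.990 ≈ 7807.0 km; running total=61102.1 km
Leg 5 bearing: y=sinΔλ·cosφ2=0.15252839, x=cosφ1·sinφ2-sinφ1·cosφ2·cosΔλ=0.92849467; θ=atan2(y, x)=9.3289° ≈ 9.3°
Leg 6: φ1=0.6549767, φ2=-0.5840343, Δφ=-1.2390110, Δλ=-3.4488806 rad; a=sin²(Δφ/2)+cosφ1·cosφ2·sin²(Δλ/2)=0.9832466051; c=2·atan2(√a, √(1-a))=2.881994513; dist=6371·c=18361.187 ≈ 18361.2 km; running total=79463.3 km
Leg 6 bearing: y=sinΔλ·cosφ2=0.25233799, x=cosφ1·sinφ2-sinφ1·cosφ2·cosΔλ=0.04707879; θ=atan2(y, x)=79.4318° ≈ 79.4°

Leg 1: dist=15113.3 km, bearing=35.7°
Leg 2: dist=9336.4 km, bearing=312.4°
Leg 3: dist=13917.8 km, bearing=332.6°
Leg 4: dist=14927.6 km, bearing=120.5°
Leg 5: dist=7807.0 km, bearing=9.3°
Leg 6: dist=18361.2 km, bearing=79.4°
Total: 79463.3 km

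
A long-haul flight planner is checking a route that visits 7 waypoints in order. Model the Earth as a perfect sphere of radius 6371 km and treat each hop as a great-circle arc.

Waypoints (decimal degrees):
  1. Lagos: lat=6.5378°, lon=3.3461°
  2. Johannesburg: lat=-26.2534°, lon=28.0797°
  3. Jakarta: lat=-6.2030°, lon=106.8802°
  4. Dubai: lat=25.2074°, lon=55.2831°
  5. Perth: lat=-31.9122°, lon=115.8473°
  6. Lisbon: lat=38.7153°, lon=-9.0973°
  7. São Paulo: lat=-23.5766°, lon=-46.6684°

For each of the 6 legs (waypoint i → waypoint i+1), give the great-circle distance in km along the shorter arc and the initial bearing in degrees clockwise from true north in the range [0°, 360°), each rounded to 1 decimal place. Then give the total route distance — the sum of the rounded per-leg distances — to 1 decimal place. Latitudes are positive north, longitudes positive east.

Leg 1: φ1=0.1141061, φ2=-0.4582083, Δφ=-0.5723144, Δλ=0.4316828 rad; a=sin²(Δφ/2)+cosφ1·cosφ2·sin²(Δλ/2)=0.1205446034; c=2·atan2(√a, √(1-a))=0.709157475; dist=6371·c=4518.042 ≈ 4518.0 km; running total=4518.0 km
Leg 1 bearing: y=sinΔλ·cosφ2=0.37524037, x=cosφ1·sinφ2-sinφ1·cosφ2·cosΔλ=-0.53221149; θ=atan2(y, x)=144.8139° ≈ 144.8°
Leg 2: φ1=-0.4582083, φ2=-0.1082628, Δφ=0.3499455, Δλ=1.3753282 rad; a=sin²(Δφ/2)+cosφ1·cosφ2·sin²(Δλ/2)=0.3895167234; c=2·atan2(√a, √(1-a))=1.347990917; dist=6371·c=8588.050 ≈ 8588.1 km; running total=13106.1 km
Leg 2 bearing: y=sinΔλ·cosφ2=0.97521365, x=cosφ1·sinφ2-sinφ1·cosφ2·cosΔλ=-0.01149432; θ=atan2(y, x)=90.6753° ≈ 90.7°
Leg 3: φ1=-0.1082628, φ2=0.4399521, Δφ=0.5482149, Δλ=-0.9005393 rad; a=sin²(Δφ/2)+cosφ1·cosφ2·sin²(Δλ/2)=0.2436380843; c=2·atan2(√a, √(1-a))=1.032441949; dist=6371·c=6577.688 ≈ 6577.7 km; running total=19683.8 km
Leg 3 bearing: y=sinΔλ·cosφ2=-0.70903549, x=cosφ1·sinφ2-sinφ1·cosφ2·cosΔλ=0.48413112; θ=atan2(y, x)=-55.6746° <0 so +360° → 304.3254° ≈ 304.3°
Leg 4: φ1=0.4399521, φ2=-0.5569730, Δφ=-0.9969251, Δλ=1.0570447 rad; a=sin²(Δφ/2)+cosφ1·cosφ2·sin²(Δλ/2)=0.4238464745; c=2·atan2(√a, √(1-a))=1.417894187; dist=6371·c=9033.404 ≈ 9033.4 km; running total=28717.2 km
Leg 4 bearing: y=sinΔλ·cosφ2=0.73927730, x=cosφ1·sinφ2-sinφ1·cosφ2·cosΔλ=-0.65595094; θ=atan2(y, x)=131.5822° ≈ 131.6°
Leg 5: φ1=-0.5569730, φ2=0.6757095, Δφ=1.2326824, Δλ=-2.1806947 rad; a=sin²(Δφ/2)+cosφ1·cosφ2·sin²(Δλ/2)=0.8549998045; c=2·atan2(√a, √(1-a))=2.360293981; dist=6371·c=15037.433 ≈ 15037.4 km; running total=43754.6 km
Leg 5 bearing: y=sinΔλ·cosφ2=-0.63958681, x=cosφ1·sinφ2-sinφ1·cosφ2·cosΔλ=0.29466807; θ=atan2(y, x)=-65.2637° <0 so +360° → 294.7363° ≈ 294.7°
Leg 6: φ1=0.6757095, φ2=-0.4114893, Δφ=-1.0871988, Δλ=-0.6557394 rad; a=sin²(Δφ/2)+cosφ1·cosφ2·sin²(Δλ/2)=0.3416765312; c=2·atan2(√a, √(1-a))=1.248603894; dist=6371·c=7954.855 ≈ 7954.9 km; running total=51709.5 km
Leg 6 bearing: y=sinΔλ·cosφ2=-0.55884766, x=cosφ1·sinφ2-sinφ1·cosφ2·cosΔλ=-0.76643591; θ=atan2(y, x)=-143.9023° <0 so +360° → 216.0977° ≈ 216.1°

Leg 1: dist=4518.0 km, bearing=144.8°
Leg 2: dist=8588.1 km, bearing=90.7°
Leg 3: dist=6577.7 km, bearing=304.3°
Leg 4: dist=9033.4 km, bearing=131.6°
Leg 5: dist=15037.4 km, bearing=294.7°
Leg 6: dist=7954.9 km, bearing=216.1°
Total: 51709.5 km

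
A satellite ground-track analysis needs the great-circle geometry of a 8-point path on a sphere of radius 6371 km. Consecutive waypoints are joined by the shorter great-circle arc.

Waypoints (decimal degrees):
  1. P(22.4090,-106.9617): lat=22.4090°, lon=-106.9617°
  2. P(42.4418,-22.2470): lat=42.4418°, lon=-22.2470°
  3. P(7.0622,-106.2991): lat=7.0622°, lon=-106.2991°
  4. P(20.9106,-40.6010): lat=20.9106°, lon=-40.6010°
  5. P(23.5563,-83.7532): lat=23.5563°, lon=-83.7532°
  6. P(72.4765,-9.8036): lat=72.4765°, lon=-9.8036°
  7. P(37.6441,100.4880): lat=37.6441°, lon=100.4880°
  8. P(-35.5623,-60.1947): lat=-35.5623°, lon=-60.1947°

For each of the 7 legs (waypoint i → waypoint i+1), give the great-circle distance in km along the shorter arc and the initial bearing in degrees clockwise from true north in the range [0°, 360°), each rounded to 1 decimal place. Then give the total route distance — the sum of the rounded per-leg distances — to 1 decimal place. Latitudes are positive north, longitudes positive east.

Leg 1: dist=7931.6 km, bearing=50.9°
Leg 2: dist=8991.1 km, bearing=271.2°
Leg 3: dist=7208.1 km, bearing=70.2°
Leg 4: dist=4434.9 km, bearing=282.1°
Leg 5: dist=6980.8 km, bearing=19.0°
Leg 6: dist=6673.7 km, bearing=59.0°
Leg 7: dist=18278.4 km, bearing=271.8°
Total: 60498.6 km

Leg 1: φ1=0.3911108, φ2=0.7407492, Δφ=0.3496383, Δλ=1.4785504 rad; a=sin²(Δφ/2)+cosφ1·cosφ2·sin²(Δλ/2)=0.3399478917; c=2·atan2(√a, √(1-a))=1.244956837; dist=6371·c=7931.620 ≈ 7931.6 km; running total=7931.6 km
Leg 1 bearing: y=sinΔλ·cosφ2=0.73482566, x=cosφ1·sinφ2-sinφ1·cosφ2·cosΔλ=0.59796701; θ=atan2(y, x)=50.8629° ≈ 50.9°
Leg 2: φ1=0.7407492, φ2=0.1232586, Δφ=-0.6174905, Δλ=-1.4669859 rad; a=sin²(Δφ/2)+cosφ1·cosφ2·sin²(Δλ/2)=0.4205699418; c=2·atan2(√a, √(1-a))=1.411260326; dist=6371·c=8991.140 ≈ 8991.1 km; running total=16922.7 km
Leg 2 bearing: y=sinΔλ·cosφ2=-0.98707064, x=cosφ1·sinφ2-sinφ1·cosφ2·cosΔλ=0.02133096; θ=atan2(y, x)=-88.7620° <0 so +360° → 271.2380° ≈ 271.2°
Leg 3: φ1=0.1232586, φ2=0.3649588, Δφ=0.2417002, Δλ=1.1466482 rad; a=sin²(Δφ/2)+cosφ1·cosφ2·sin²(Δλ/2)=0.2872979923; c=2·atan2(√a, √(1-a))=1.131388064; dist=6371·c=7208.073 ≈ 7208.1 km; running total=24130.8 km
Leg 3 bearing: y=sinΔλ·cosφ2=0.85136411, x=cosφ1·sinφ2-sinφ1·cosφ2·cosΔλ=0.30693743; θ=atan2(y, x)=70.1745° ≈ 70.2°
Leg 4: φ1=0.3649588, φ2=0.4111350, Δφ=0.0461762, Δλ=-0.7531480 rad; a=sin²(Δφ/2)+cosφ1·cosφ2·sin²(Δλ/2)=0.1163299192; c=2·atan2(√a, √(1-a))=0.696113492; dist=6371·c=4434.939 ≈ 4434.9 km; running total=28565.7 km
Leg 4 bearing: y=sinΔλ·cosφ2=-0.62694460, x=cosφ1·sinφ2-sinφ1·cosφ2·cosΔλ=0.13464598; θ=atan2(y, x)=-77.8790° <0 so +360° → 282.1210° ≈ 282.1°
Leg 5: φ1=0.4111350, φ2=1.2649536, Δφ=0.8538186, Δλ=1.2906640 rad; a=sin²(Δφ/2)+cosφ1·cosφ2·sin²(Δλ/2)=0.2712927313; c=2·atan2(√a, √(1-a))=1.095710762; dist=6371·c=6980.773 ≈ 6980.8 km; running total=35546.5 km
Leg 5 bearing: y=sinΔλ·cosφ2=0.28935984, x=cosφ1·sinφ2-sinφ1·cosφ2·cosΔλ=0.84085838; θ=atan2(y, x)=18.9896° ≈ 19.0°
Leg 6: φ1=1.2649536, φ2=0.6570135, Δφ=-0.6079401, Δλ=1.9249516 rad; a=sin²(Δφ/2)+cosφ1·cosφ2·sin²(Δλ/2)=0.2501349415; c=2·atan2(√a, √(1-a))=1.047509157; dist=6371·c=6673.681 ≈ 6673.7 km; running total=42220.2 km
Leg 6 bearing: y=sinΔλ·cosφ2=0.74267928, x=cosφ1·sinφ2-sinφ1·cosφ2·cosΔλ=0.44575475; θ=atan2(y, x)=59.0279° ≈ 59.0°
Leg 7: φ1=0.6570135, φ2=-0.6206792, Δφ=-1.2776927, Δλ=-2.8044422 rad; a=sin²(Δφ/2)+cosφ1·cosφ2·sin²(Δλ/2)=0.9815380222; c=2·atan2(√a, √(1-a))=2.868999735; dist=6371·c=18278.397 ≈ 18278.4 km; running total=60498.6 km
Leg 7 bearing: y=sinΔλ·cosφ2=-0.26909985, x=cosφ1·sinφ2-sinφ1·cosφ2·cosΔλ=0.00835479; θ=atan2(y, x)=-88.2217° <0 so +360° → 271.7783° ≈ 271.8°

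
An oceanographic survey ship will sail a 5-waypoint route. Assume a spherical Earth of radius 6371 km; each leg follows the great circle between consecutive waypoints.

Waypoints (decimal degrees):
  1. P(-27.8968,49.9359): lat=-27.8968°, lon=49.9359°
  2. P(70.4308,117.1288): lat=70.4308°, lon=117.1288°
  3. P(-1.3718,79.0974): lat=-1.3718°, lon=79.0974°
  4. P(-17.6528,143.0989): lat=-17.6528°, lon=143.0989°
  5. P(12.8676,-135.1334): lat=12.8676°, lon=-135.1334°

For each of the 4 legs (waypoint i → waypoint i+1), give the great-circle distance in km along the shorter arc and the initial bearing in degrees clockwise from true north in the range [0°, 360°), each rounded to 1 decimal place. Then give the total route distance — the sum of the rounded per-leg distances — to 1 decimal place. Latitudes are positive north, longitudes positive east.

Leg 1: φ1=-0.4868910, φ2=1.2292494, Δφ=1.7161404, Δλ=1.1727373 rad; a=sin²(Δφ/2)+cosφ1·cosφ2·sin²(Δλ/2)=0.6630538640; c=2·atan2(√a, √(1-a))=1.902979605; dist=6371·c=12123.883 ≈ 12123.9 km; running total=12123.9 km
Leg 1 bearing: y=sinΔλ·cosφ2=0.30875747, x=cosφ1·sinφ2-sinφ1·cosφ2·cosΔλ=0.89348899; θ=atan2(y, x)=19.0633° ≈ 19.1°
Leg 2: φ1=1.2292494, φ2=-0.0239424, Δφ=-1.2531918, Δλ=-0.6637731 rad; a=sin²(Δφ/2)+cosφ1·cosφ2·sin²(Δλ/2)=0.3794028097; c=2·atan2(√a, √(1-a))=1.327199948; dist=6371·c=8455.591 ≈ 8455.6 km; running total=20579.5 km
Leg 2 bearing: y=sinΔλ·cosφ2=-0.61591666, x=cosφ1·sinφ2-sinφ1·cosφ2·cosΔλ=-0.74998129; θ=atan2(y, x)=-140.6057° <0 so +360° → 219.3943° ≈ 219.4°
Leg 3: φ1=-0.0239424, φ2=-0.3080995, Δφ=-0.2841571, Δλ=1.1170369 rad; a=sin²(Δφ/2)+cosφ1·cosφ2·sin²(Δλ/2)=0.2875766887; c=2·atan2(√a, √(1-a))=1.132003876; dist=6371·c=7211.997 ≈ 7212.0 km; running total=27791.5 km
Leg 3 bearing: y=sinΔλ·cosφ2=0.85648223, x=cosφ1·sinφ2-sinφ1·cosφ2·cosΔλ=-0.29316129; θ=atan2(y, x)=108.8953° ≈ 108.9°
Leg 4: φ1=-0.3080995, φ2=0.2245820, Δφ=0.5326815, Δλ=-4.8560697 rad; a=sin²(Δφ/2)+cosφ1·cosφ2·sin²(Δλ/2)=0.4672575310; c=2·atan2(√a, √(1-a))=1.505264495; dist=6371·c=9590.040 ≈ 9590.0 km; running total=37381.5 km
Leg 4 bearing: y=sinΔλ·cosφ2=0.96484172, x=cosφ1·sinφ2-sinφ1·cosφ2·cosΔλ=0.25454307; θ=atan2(y, x)=75.2210° ≈ 75.2°

Leg 1: dist=12123.9 km, bearing=19.1°
Leg 2: dist=8455.6 km, bearing=219.4°
Leg 3: dist=7212.0 km, bearing=108.9°
Leg 4: dist=9590.0 km, bearing=75.2°
Total: 37381.5 km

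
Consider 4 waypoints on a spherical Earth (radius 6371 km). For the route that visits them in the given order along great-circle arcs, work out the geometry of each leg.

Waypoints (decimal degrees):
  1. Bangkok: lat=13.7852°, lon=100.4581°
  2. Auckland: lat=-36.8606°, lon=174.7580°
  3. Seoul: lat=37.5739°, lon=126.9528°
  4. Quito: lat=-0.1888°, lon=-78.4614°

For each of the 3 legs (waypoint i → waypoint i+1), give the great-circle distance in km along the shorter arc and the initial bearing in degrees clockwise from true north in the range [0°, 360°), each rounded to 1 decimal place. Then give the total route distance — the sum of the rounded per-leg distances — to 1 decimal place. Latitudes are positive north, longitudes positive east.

Leg 1: φ1=0.2405971, φ2=-0.6433388, Δφ=-0.8839360, Δλ=1.2967779 rad; a=sin²(Δφ/2)+cosφ1·cosφ2·sin²(Δλ/2)=0.4663334524; c=2·atan2(√a, √(1-a))=1.503412249; dist=6371·c=9578.239 ≈ 9578.2 km; running total=9578.2 km
Leg 1 bearing: y=sinΔλ·cosφ2=0.77024674, x=cosφ1·sinφ2-sinφ1·cosφ2·cosΔλ=-0.63418153; θ=atan2(y, x)=129.4663° ≈ 129.5°
Leg 2: φ1=-0.6433388, φ2=0.6557883, Δφ=1.2991271, Δλ=-0.8343581 rad; a=sin²(Δφ/2)+cosφ1·cosφ2·sin²(Δλ/2)=0.4699375128; c=2·atan2(√a, √(1-a))=1.510635068; dist=6371·c=9624.256 ≈ 9624.3 km; running total=19202.5 km
Leg 2 bearing: y=sinΔλ·cosφ2=-0.58718596, x=cosφ1·sinφ2-sinφ1·cosφ2·cosΔλ=0.80721598; θ=atan2(y, x)=-36.0329° <0 so +360° → 323.9671° ≈ 324.0°
Leg 3: φ1=0.6557883, φ2=-0.0032952, Δφ=-0.6590834, Δλ=-3.5851541 rad; a=sin²(Δφ/2)+cosφ1·cosφ2·sin²(Δλ/2)=0.8589376893; c=2·atan2(√a, √(1-a))=2.371541959; dist=6371·c=15109.094 ≈ 15109.1 km; running total=34311.6 km
Leg 3 bearing: y=sinΔλ·cosφ2=0.42915667, x=cosφ1·sinφ2-sinφ1·cosφ2·cosΔλ=0.54816010; θ=atan2(y, x)=38.0575° ≈ 38.1°

Leg 1: dist=9578.2 km, bearing=129.5°
Leg 2: dist=9624.3 km, bearing=324.0°
Leg 3: dist=15109.1 km, bearing=38.1°
Total: 34311.6 km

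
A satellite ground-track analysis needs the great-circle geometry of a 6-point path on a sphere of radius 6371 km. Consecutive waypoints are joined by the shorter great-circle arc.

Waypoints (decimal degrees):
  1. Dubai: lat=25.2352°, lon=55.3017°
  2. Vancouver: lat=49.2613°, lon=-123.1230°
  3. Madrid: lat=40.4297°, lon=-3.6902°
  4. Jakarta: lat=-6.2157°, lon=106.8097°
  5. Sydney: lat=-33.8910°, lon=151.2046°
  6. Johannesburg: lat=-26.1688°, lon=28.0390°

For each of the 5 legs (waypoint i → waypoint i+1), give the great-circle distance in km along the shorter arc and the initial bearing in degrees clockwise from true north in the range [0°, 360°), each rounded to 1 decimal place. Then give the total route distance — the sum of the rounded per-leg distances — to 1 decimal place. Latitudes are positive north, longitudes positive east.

Leg 1: φ1=0.4404373, φ2=0.8597719, Δφ=0.4193346, Δλ=-3.1140985 rad; a=sin²(Δφ/2)+cosφ1·cosφ2·sin²(Δλ/2)=0.6335370655; c=2·atan2(√a, √(1-a))=1.841151921; dist=6371·c=11729.979 ≈ 11730.0 km; running total=11730.0 km
Leg 1 bearing: y=sinΔλ·cosφ2=-0.01794072, x=cosφ1·sinφ2-sinφ1·cosφ2·cosΔλ=0.96350897; θ=atan2(y, x)=-1.0667° <0 so +360° → 358.9333° ≈ 358.9°
Leg 2: φ1=0.8597719, φ2=0.7056314, Δφ=-0.1541405, Δλ=2.0844956 rad; a=sin²(Δφ/2)+cosφ1·cosφ2·sin²(Δλ/2)=0.3763689041; c=2·atan2(√a, √(1-a))=1.320942640; dist=6371·c=8415.726 ≈ 8415.7 km; running total=20145.7 km
Leg 2 bearing: y=sinΔλ·cosφ2=0.66295588, x=cosφ1·sinφ2-sinφ1·cosφ2·cosΔλ=0.70664765; θ=atan2(y, x)=43.1728° ≈ 43.2°
Leg 3: φ1=0.7056314, φ2=-0.1084844, Δφ=-0.8141158, Δλ=1.9285871 rad; a=sin²(Δφ/2)+cosφ1·cosφ2·sin²(Δλ/2)=0.6676130488; c=2·atan2(√a, √(1-a))=1.912641530; dist=6371·c=12185.439 ≈ 12185.4 km; running total=32331.1 km
Leg 3 bearing: y=sinΔλ·cosφ2=0.93116641, x=cosφ1·sinφ2-sinφ1·cosφ2·cosΔλ=0.14336169; θ=atan2(y, x)=81.2475° ≈ 81.2°
Leg 4: φ1=-0.1084844, φ2=-0.5915095, Δφ=-0.4830251, Δλ=0.7748372 rad; a=sin²(Δφ/2)+cosφ1·cosφ2·sin²(Δλ/2)=0.1749887652; c=2·atan2(√a, √(1-a))=0.863182322; dist=6371·c=5499.335 ≈ 5499.3 km; running total=37830.4 km
Leg 4 bearing: y=sinΔλ·cosφ2=0.58073766, x=cosφ1·sinφ2-sinφ1·cosφ2·cosΔλ=-0.49011688; θ=atan2(y, x)=130.1629° ≈ 130.2°
Leg 5: φ1=-0.5915095, φ2=-0.4567317, Δφ=0.1347778, Δλ=-2.1496452 rad; a=sin²(Δφ/2)+cosφ1·cosφ2·sin²(Δλ/2)=0.5808249858; c=2·atan2(√a, √(1-a))=1.733158713; dist=6371·c=11041.954 ≈ 11042.0 km; running total=48872.4 km
Leg 5 bearing: y=sinΔλ·cosφ2=-0.75128977, x=cosφ1·sinφ2-sinφ1·cosφ2·cosΔλ=-0.63986950; θ=atan2(y, x)=-130.4209° <0 so +360° → 229.5791° ≈ 229.6°

Leg 1: dist=11730.0 km, bearing=358.9°
Leg 2: dist=8415.7 km, bearing=43.2°
Leg 3: dist=12185.4 km, bearing=81.2°
Leg 4: dist=5499.3 km, bearing=130.2°
Leg 5: dist=11042.0 km, bearing=229.6°
Total: 48872.4 km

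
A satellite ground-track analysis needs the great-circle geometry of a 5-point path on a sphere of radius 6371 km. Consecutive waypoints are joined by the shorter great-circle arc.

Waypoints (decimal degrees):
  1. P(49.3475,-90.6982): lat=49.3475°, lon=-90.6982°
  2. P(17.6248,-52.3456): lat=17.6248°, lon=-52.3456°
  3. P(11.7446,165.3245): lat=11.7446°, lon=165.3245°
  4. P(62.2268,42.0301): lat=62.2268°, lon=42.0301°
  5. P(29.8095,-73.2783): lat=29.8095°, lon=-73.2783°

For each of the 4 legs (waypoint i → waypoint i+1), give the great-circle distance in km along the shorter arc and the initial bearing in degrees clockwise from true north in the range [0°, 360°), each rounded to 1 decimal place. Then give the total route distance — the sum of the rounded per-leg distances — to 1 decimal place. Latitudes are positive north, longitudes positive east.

Leg 1: φ1=0.8612764, φ2=0.3076108, Δφ=-0.5536656, Δλ=0.6693791 rad; a=sin²(Δφ/2)+cosφ1·cosφ2·sin²(Δλ/2)=0.1416903565; c=2·atan2(√a, √(1-a))=0.771853304; dist=6371·c=4917.477 ≈ 4917.5 km; running total=4917.5 km
Leg 1 bearing: y=sinΔλ·cosφ2=0.59137281, x=cosφ1·sinφ2-sinφ1·cosφ2·cosΔλ=-0.36977696; θ=atan2(y, x)=122.0172° ≈ 122.0°
Leg 2: φ1=0.3076108, φ2=0.2049819, Δφ=-0.1026289, Δλ=3.7990599 rad; a=sin²(Δφ/2)+cosφ1·cosφ2·sin²(Δλ/2)=0.8384813729; c=2·atan2(√a, √(1-a))=2.314424481; dist=6371·c=14745.198 ≈ 14745.2 km; running total=19662.7 km
Leg 2 bearing: y=sinΔλ·cosφ2=-0.59832017, x=cosφ1·sinφ2-sinφ1·cosφ2·cosΔλ=0.42864252; θ=atan2(y, x)=-54.3818° <0 so +360° → 305.6182° ≈ 305.6°
Leg 3: φ1=0.2049819, φ2=1.0860625, Δφ=0.8810806, Δλ=-2.1518932 rad; a=sin²(Δφ/2)+cosφ1·cosφ2·sin²(Δλ/2)=0.5351680917; c=2·atan2(√a, √(1-a))=1.641190634; dist=6371·c=10456.026 ≈ 10456.0 km; running total=30118.7 km
Leg 3 bearing: y=sinΔλ·cosφ2=-0.38948852, x=cosφ1·sinφ2-sinφ1·cosφ2·cosΔλ=0.91834172; θ=atan2(y, x)=-22.9828° <0 so +360° → 337.0172° ≈ 337.0°
Leg 4: φ1=1.0860625, φ2=0.5202739, Δφ=-0.5657886, Δλ=-2.0125112 rad; a=sin²(Δφ/2)+cosφ1·cosφ2·sin²(Δλ/2)=0.3664960699; c=2·atan2(√a, √(1-a))=1.300509501; dist=6371·c=8285.546 ≈ 8285.5 km; running total=38404.2 km
Leg 4 bearing: y=sinΔλ·cosφ2=-0.78440272, x=cosφ1·sinφ2-sinφ1·cosφ2·cosΔλ=0.55983852; θ=atan2(y, x)=-54.4841° <0 so +360° → 305.5159° ≈ 305.5°

Leg 1: dist=4917.5 km, bearing=122.0°
Leg 2: dist=14745.2 km, bearing=305.6°
Leg 3: dist=10456.0 km, bearing=337.0°
Leg 4: dist=8285.5 km, bearing=305.5°
Total: 38404.2 km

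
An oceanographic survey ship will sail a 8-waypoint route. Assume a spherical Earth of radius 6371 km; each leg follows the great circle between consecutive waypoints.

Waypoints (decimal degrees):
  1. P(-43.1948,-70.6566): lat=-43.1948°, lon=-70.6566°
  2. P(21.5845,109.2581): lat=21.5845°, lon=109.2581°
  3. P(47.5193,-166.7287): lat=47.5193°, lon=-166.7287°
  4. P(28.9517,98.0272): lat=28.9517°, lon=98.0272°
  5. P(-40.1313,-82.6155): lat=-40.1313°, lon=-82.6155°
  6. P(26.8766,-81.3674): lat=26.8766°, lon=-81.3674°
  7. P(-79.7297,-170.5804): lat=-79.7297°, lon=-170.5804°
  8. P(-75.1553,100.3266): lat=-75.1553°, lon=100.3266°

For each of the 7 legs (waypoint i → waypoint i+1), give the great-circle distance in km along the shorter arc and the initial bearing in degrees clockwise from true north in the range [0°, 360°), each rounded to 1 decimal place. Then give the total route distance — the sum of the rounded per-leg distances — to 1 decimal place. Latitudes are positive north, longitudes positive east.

Leg 1: φ1=-0.7538915, φ2=0.3767206, Δφ=1.1306121, Δλ=3.1401039 rad; a=sin²(Δφ/2)+cosφ1·cosφ2·sin²(Δλ/2)=0.9648547711; c=2·atan2(√a, √(1-a))=2.764419726; dist=6371·c=17612.118 ≈ 17612.1 km; running total=17612.1 km
Leg 1 bearing: y=sinΔλ·cosφ2=0.00138437, x=cosφ1·sinφ2-sinφ1·cosφ2·cosΔλ=-0.36829099; θ=atan2(y, x)=179.7846° ≈ 179.8°
Leg 2: φ1=0.3767206, φ2=0.8293682, Δφ=0.4526477, Δλ=-4.8168784 rad; a=sin²(Δφ/2)+cosφ1·cosφ2·sin²(Δλ/2)=0.3315967650; c=2·atan2(√a, √(1-a))=1.227273189; dist=6371·c=7818.957 ≈ 7819.0 km; running total=25431.1 km
Leg 2 bearing: y=sinΔλ·cosφ2=0.67165847, x=cosφ1·sinφ2-sinφ1·cosφ2·cosΔλ=0.65987597; θ=atan2(y, x)=45.5070° ≈ 45.5°
Leg 3: φ1=0.8293682, φ2=0.5053025, Δφ=-0.3240658, Δλ=4.6208622 rad; a=sin²(Δφ/2)+cosφ1·cosφ2·sin²(Δλ/2)=0.3485030420; c=2·atan2(√a, √(1-a))=1.262963640; dist=6371·c=8046.341 ≈ 8046.3 km; running total=33477.4 km
Leg 3 bearing: y=sinΔλ·cosφ2=-0.87136552, x=cosφ1·sinφ2-sinφ1·cosφ2·cosΔλ=0.38589741; θ=atan2(y, x)=-66.1131° <0 so +360° → 293.8869° ≈ 293.9°
Leg 4: φ1=0.5053025, φ2=-0.7004233, Δφ=-1.2057258, Δλ=-3.1528099 rad; a=sin²(Δφ/2)+cosφ1·cosφ2·sin²(Δλ/2)=0.9904910800; c=2·atan2(√a, √(1-a))=2.946254858; dist=6371·c=18770.590 ≈ 18770.6 km; running total=52248.0 km
Leg 4 bearing: y=sinΔλ·cosφ2=0.00857617, x=cosφ1·sinφ2-sinφ1·cosφ2·cosΔλ=-0.19390836; θ=atan2(y, x)=177.4676° ≈ 177.5°
Leg 5: φ1=-0.7004233, φ2=0.4690852, Δφ=1.1695085, Δλ=0.0217835 rad; a=sin²(Δφ/2)+cosφ1·cosφ2·sin²(Δλ/2)=0.3047787979; c=2·atan2(√a, √(1-a))=1.169684236; dist=6371·c=7452.058 ≈ 7452.1 km; running total=59700.1 km
Leg 5 bearing: y=sinΔλ·cosφ2=0.01942892, x=cosφ1·sinφ2-sinφ1·cosφ2·cosΔλ=0.92042232; θ=atan2(y, x)=1.2093° ≈ 1.2°
Leg 6: φ1=0.4690852, φ2=-1.3915458, Δφ=-1.8606309, Δλ=-1.5570606 rad; a=sin²(Δφ/2)+cosφ1·cosφ2·sin²(Δλ/2)=0.7213214117; c=2·atan2(√a, √(1-a))=2.029340147; dist=6371·c=12928.926 ≈ 12928.9 km; running total=72629.0 km
Leg 6 bearing: y=sinΔλ·cosφ2=-0.17827536, x=cosφ1·sinφ2-sinφ1·cosφ2·cosΔλ=-0.87879760; θ=atan2(y, x)=-168.5324° <0 so +360° → 191.4676° ≈ 191.5°
Leg 7: φ1=-1.3915458, φ2=-1.3117074, Δφ=0.0798383, Δλ=4.7282191 rad; a=sin²(Δφ/2)+cosφ1·cosφ2·sin²(Δλ/2)=0.0240703858; c=2·atan2(√a, √(1-a))=0.311551164; dist=6371·c=1984.892 ≈ 1984.9 km; running total=74613.9 km
Leg 7 bearing: y=sinΔλ·cosφ2=-0.25616786, x=cosφ1·sinφ2-sinφ1·cosφ2·cosΔλ=-0.16835094; θ=atan2(y, x)=-123.3125° <0 so +360° → 236.6875° ≈ 236.7°

Leg 1: dist=17612.1 km, bearing=179.8°
Leg 2: dist=7819.0 km, bearing=45.5°
Leg 3: dist=8046.3 km, bearing=293.9°
Leg 4: dist=18770.6 km, bearing=177.5°
Leg 5: dist=7452.1 km, bearing=1.2°
Leg 6: dist=12928.9 km, bearing=191.5°
Leg 7: dist=1984.9 km, bearing=236.7°
Total: 74613.9 km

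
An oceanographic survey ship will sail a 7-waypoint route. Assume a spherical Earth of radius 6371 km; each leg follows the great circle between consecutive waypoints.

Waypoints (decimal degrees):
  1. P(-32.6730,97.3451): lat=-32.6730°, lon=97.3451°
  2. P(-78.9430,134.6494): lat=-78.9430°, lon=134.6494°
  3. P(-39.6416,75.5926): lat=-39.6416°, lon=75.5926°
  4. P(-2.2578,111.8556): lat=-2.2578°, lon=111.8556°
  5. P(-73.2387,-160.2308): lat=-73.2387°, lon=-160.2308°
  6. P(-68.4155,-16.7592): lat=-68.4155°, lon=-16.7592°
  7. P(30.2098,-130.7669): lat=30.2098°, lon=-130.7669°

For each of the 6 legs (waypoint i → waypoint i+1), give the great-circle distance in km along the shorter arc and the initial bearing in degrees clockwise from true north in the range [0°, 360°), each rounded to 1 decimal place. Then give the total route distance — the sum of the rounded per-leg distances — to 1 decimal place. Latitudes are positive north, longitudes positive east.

Leg 1: dist=5430.2 km, bearing=171.1°
Leg 2: dist=5048.9 km, bearing=292.0°
Leg 3: dist=5536.7 km, bearing=50.7°
Leg 4: dist=9700.3 km, bearing=163.2°
Leg 5: dist=4045.1 km, bearing=158.3°
Leg 6: dist=14085.3 km, bearing=259.8°
Total: 43846.5 km

Leg 1: φ1=-0.5702514, φ2=-1.3778153, Δφ=-0.8075638, Δλ=0.6510829 rad; a=sin²(Δφ/2)+cosφ1·cosφ2·sin²(Δλ/2)=0.1708824515; c=2·atan2(√a, √(1-a))=0.852324389; dist=6371·c=5430.159 ≈ 5430.2 km; running total=5430.2 km
Leg 1 bearing: y=sinΔλ·cosφ2=0.11623121, x=cosφ1·sinφ2-sinφ1·cosφ2·cosΔλ=-0.74378549; θ=atan2(y, x)=171.1182° ≈ 171.1°
Leg 2: φ1=-1.3778153, φ2=-0.6918764, Δφ=0.6859388, Δλ=-1.0307356 rad; a=sin²(Δφ/2)+cosφ1·cosφ2·sin²(Δλ/2)=0.1489610644; c=2·atan2(√a, √(1-a))=0.792485064; dist=6371·c=5048.922 ≈ 5048.9 km; running total=10479.1 km
Leg 2 bearing: y=sinΔλ·cosφ2=-0.66045473, x=cosφ1·sinφ2-sinφ1·cosφ2·cosΔλ=0.26624465; θ=atan2(y, x)=-68.0445° <0 so +360° → 291.9555° ≈ 292.0°
Leg 3: φ1=-0.6918764, φ2=-0.0394060, Δφ=0.6524704, Δλ=0.6329087 rad; a=sin²(Δφ/2)+cosφ1·cosφ2·sin²(Δλ/2)=0.1772242990; c=2·atan2(√a, √(1-a))=0.869051266; dist=6371·c=5536.726 ≈ 5536.7 km; running total=16015.8 km
Leg 3 bearing: y=sinΔλ·cosφ2=0.59103342, x=cosφ1·sinφ2-sinφ1·cosφ2·cosΔλ=0.48367642; θ=atan2(y, x)=50.7046° ≈ 50.7°
Leg 4: φ1=-0.0394060, φ2=-1.2782565, Δφ=-1.2388504, Δλ=-4.7488035 rad; a=sin²(Δφ/2)+cosφ1·cosφ2·sin²(Δλ/2)=0.4758934816; c=2·atan2(√a, √(1-a))=1.522564592; dist=6371·c=9700.259 ≈ 9700.3 km; running total=25716.1 km
Leg 4 bearing: y=sinΔλ·cosφ2=0.28819394, x=cosφ1·sinφ2-sinφ1·cosφ2·cosΔλ=-0.95635755; θ=atan2(y, x)=163.2301° ≈ 163.2°
Leg 5: φ1=-1.2782565, φ2=-1.1940757, Δφ=0.0841807, Δλ=2.5040518 rad; a=sin²(Δφ/2)+cosφ1·cosφ2·sin²(Δλ/2)=0.0974396841; c=2·atan2(√a, √(1-a))=0.634917499; dist=6371·c=4045.059 ≈ 4045.1 km; running total=29761.2 km
Leg 5 bearing: y=sinΔλ·cosφ2=0.21896580, x=cosφ1·sinφ2-sinφ1·cosφ2·cosΔλ=-0.55121207; θ=atan2(y, x)=158.3348° ≈ 158.3°
Leg 6: φ1=-1.1940757, φ2=0.5272605, Δφ=1.7213362, Δλ=-1.9898097 rad; a=sin²(Δφ/2)+cosφ1·cosφ2·sin²(Δλ/2)=0.7986145121; c=2·atan2(√a, √(1-a))=2.210838196; dist=6371·c=14085.250 ≈ 14085.3 km; running total=43846.5 km
Leg 6 bearing: y=sinΔλ·cosφ2=-0.78942846, x=cosφ1·sinφ2-sinφ1·cosφ2·cosΔλ=-0.14184567; θ=atan2(y, x)=-100.1863° <0 so +360° → 259.8137° ≈ 259.8°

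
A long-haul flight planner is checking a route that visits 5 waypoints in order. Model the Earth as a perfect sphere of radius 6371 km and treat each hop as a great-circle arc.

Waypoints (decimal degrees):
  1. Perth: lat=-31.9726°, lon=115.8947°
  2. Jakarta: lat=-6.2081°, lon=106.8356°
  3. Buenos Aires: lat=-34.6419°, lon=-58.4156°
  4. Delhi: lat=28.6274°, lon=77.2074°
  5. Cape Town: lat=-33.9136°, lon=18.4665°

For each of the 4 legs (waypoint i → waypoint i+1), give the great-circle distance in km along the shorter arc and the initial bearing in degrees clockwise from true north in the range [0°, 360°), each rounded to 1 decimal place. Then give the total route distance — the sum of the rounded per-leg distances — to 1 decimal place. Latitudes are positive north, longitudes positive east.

Leg 1: dist=3015.4 km, bearing=339.9°
Leg 2: dist=15216.2 km, bearing=197.8°
Leg 3: dist=15794.8 km, bearing=86.5°
Leg 4: dist=9301.0 km, bearing=225.5°
Total: 43327.4 km

Leg 1: φ1=-0.5580271, φ2=-0.1083518, Δφ=0.4496754, Δλ=-0.1581111 rad; a=sin²(Δφ/2)+cosφ1·cosφ2·sin²(Δλ/2)=0.0549655049; c=2·atan2(√a, √(1-a))=0.473299827; dist=6371·c=3015.393 ≈ 3015.4 km; running total=3015.4 km
Leg 1 bearing: y=sinΔλ·cosφ2=-0.15652982, x=cosφ1·sinφ2-sinφ1·cosφ2·cosΔλ=0.42810701; θ=atan2(y, x)=-20.0841° <0 so +360° → 339.9159° ≈ 339.9°
Leg 2: φ1=-0.1083518, φ2=-0.6046152, Δφ=-0.4962634, Δλ=-2.8841775 rad; a=sin²(Δφ/2)+cosφ1·cosφ2·sin²(Δλ/2)=0.8647379552; c=2·atan2(√a, √(1-a))=2.388351759; dist=6371·c=15216.189 ≈ 15216.2 km; running total=18231.6 km
Leg 2 bearing: y=sinΔλ·cosφ2=-0.20944968, x=cosφ1·sinφ2-sinφ1·cosφ2·cosΔλ=-0.65114954; θ=atan2(y, x)=-162.1690° <0 so +360° → 197.8310° ≈ 197.8°
Leg 3: φ1=-0.6046152, φ2=0.4996424, Δφ=1.1042576, Δλ=2.3670679 rad; a=sin²(Δφ/2)+cosφ1·cosφ2·sin²(Δλ/2)=0.8942528169; c=2·atan2(√a, √(1-a))=2.479171771; dist=6371·c=15794.803 ≈ 15794.8 km; running total=34026.4 km
Leg 3 bearing: y=sinΔλ·cosφ2=0.61388047, x=cosφ1·sinφ2-sinφ1·cosφ2·cosΔλ=0.03754512; θ=atan2(y, x)=86.5001° ≈ 86.5°
Leg 4: φ1=0.4996424, φ2=-0.5919040, Δφ=-1.0915464, Δλ=-1.0252221 rad; a=sin²(Δφ/2)+cosφ1·cosφ2·sin²(Δλ/2)=0.4446637467; c=2·atan2(√a, √(1-a))=1.459896639; dist=6371·c=9301.001 ≈ 9301.0 km; running total=43327.4 km
Leg 4 bearing: y=sinΔλ·cosφ2=-0.70940577, x=cosφ1·sinφ2-sinφ1·cosφ2·cosΔλ=-0.69605679; θ=atan2(y, x)=-134.4558° <0 so +360° → 225.5442° ≈ 225.5°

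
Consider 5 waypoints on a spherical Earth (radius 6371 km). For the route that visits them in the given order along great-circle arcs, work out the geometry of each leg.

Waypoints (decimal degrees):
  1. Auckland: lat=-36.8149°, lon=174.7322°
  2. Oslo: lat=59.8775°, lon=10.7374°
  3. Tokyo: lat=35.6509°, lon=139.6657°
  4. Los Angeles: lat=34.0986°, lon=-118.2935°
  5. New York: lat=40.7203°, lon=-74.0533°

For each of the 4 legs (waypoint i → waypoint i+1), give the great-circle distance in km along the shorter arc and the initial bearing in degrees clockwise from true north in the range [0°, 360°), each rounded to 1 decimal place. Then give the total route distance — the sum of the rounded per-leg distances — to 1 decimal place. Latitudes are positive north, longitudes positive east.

Leg 1: dist=17208.1 km, bearing=341.1°
Leg 2: dist=8411.5 km, bearing=40.7°
Leg 3: dist=8813.1 km, bearing=55.5°
Leg 4: dist=3933.8 km, bearing=66.0°
Total: 38366.5 km

Leg 1: φ1=-0.6425412, φ2=1.0450595, Δφ=1.6876007, Δλ=-2.8622492 rad; a=sin²(Δφ/2)+cosφ1·cosφ2·sin²(Δλ/2)=0.9522517454; c=2·atan2(√a, √(1-a))=2.701010367; dist=6371·c=17208.137 ≈ 17208.1 km; running total=17208.1 km
Leg 1 bearing: y=sinΔλ·cosφ2=-0.13837251, x=cosφ1·sinφ2-sinφ1·cosφ2·cosΔλ=0.40339371; θ=atan2(y, x)=-18.9330° <0 so +360° → 341.0670° ≈ 341.1°
Leg 2: φ1=1.0450595, φ2=0.6222256, Δφ=-0.4228339, Δλ=2.2502233 rad; a=sin²(Δφ/2)+cosφ1·cosφ2·sin²(Δλ/2)=0.3760513397; c=2·atan2(√a, √(1-a))=1.320287103; dist=6371·c=8411.549 ≈ 8411.5 km; running total=25619.6 km
Leg 2 bearing: y=sinΔλ·cosφ2=0.63213527, x=cosφ1·sinφ2-sinφ1·cosφ2·cosΔλ=0.73413345; θ=atan2(y, x)=40.7305° ≈ 40.7°
Leg 3: φ1=0.6222256, φ2=0.5951328, Δφ=-0.0270927, Δλ=-4.5022374 rad; a=sin²(Δφ/2)+cosφ1·cosφ2·sin²(Δλ/2)=0.4068070999; c=2·atan2(√a, √(1-a))=1.383314136; dist=6371·c=8813.094 ≈ 8813.1 km; running total=34432.7 km
Leg 3 bearing: y=sinΔλ·cosφ2=0.80985582, x=cosφ1·sinφ2-sinφ1·cosφ2·cosΔλ=0.55623185; θ=atan2(y, x)=55.5176° ≈ 55.5°
Leg 4: φ1=0.5951328, φ2=0.7107033, Δφ=0.1155705, Δλ=0.7721372 rad; a=sin²(Δφ/2)+cosφ1·cosφ2·sin²(Δλ/2)=0.0923224192; c=2·atan2(√a, √(1-a))=0.617453950; dist=6371·c=3933.799 ≈ 3933.8 km; running total=38366.5 km
Leg 4 bearing: y=sinΔλ·cosφ2=0.52876479, x=cosφ1·sinφ2-sinφ1·cosφ2·cosΔλ=0.23580448; θ=atan2(y, x)=65.9654° ≈ 66.0°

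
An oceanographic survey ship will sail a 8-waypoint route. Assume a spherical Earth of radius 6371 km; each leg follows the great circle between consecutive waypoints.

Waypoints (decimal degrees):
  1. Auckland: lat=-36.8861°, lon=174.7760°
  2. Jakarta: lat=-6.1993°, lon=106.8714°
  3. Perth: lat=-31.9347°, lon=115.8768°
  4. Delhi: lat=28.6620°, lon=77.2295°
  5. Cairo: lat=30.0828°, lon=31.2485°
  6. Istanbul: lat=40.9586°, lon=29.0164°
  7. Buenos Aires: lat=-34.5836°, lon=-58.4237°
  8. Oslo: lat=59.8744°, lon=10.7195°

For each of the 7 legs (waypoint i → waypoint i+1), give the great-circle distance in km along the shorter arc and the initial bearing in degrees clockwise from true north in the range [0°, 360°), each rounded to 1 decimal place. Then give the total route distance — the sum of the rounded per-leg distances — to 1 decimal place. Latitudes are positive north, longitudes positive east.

Leg 1: dist=7634.6 km, bearing=278.5°
Leg 2: dist=3010.6 km, bearing=163.0°
Leg 3: dist=7879.3 km, bearing=324.5°
Leg 4: dist=4428.0 km, bearing=283.7°
Leg 5: dist=1226.0 km, bearing=351.2°
Leg 6: dist=12246.9 km, bearing=241.2°
Leg 7: dist=12243.7 km, bearing=30.0°
Total: 48669.1 km

Leg 1: φ1=-0.6437839, φ2=-0.1081982, Δφ=0.5355857, Δλ=-1.1851588 rad; a=sin²(Δφ/2)+cosφ1·cosφ2·sin²(Δλ/2)=0.3180432507; c=2·atan2(√a, √(1-a))=1.198330274; dist=6371·c=7634.562 ≈ 7634.6 km; running total=7634.6 km
Leg 1 bearing: y=sinΔλ·cosφ2=-0.92114058, x=cosφ1·sinφ2-sinφ1·cosφ2·cosΔλ=0.13808330; θ=atan2(y, x)=-81.4746° <0 so +360° → 278.5254° ≈ 278.5°
Leg 2: φ1=-0.1081982, φ2=-0.5573657, Δφ=-0.4491675, Δλ=0.1571739 rad; a=sin²(Δφ/2)+cosφ1·cosφ2·sin²(Δλ/2)=0.0547953688; c=2·atan2(√a, √(1-a))=0.472552786; dist=6371·c=3010.634 ≈ 3010.6 km; running total=10645.2 km
Leg 2 bearing: y=sinΔλ·cosφ2=0.13283734, x=cosφ1·sinφ2-sinφ1·cosφ2·cosΔλ=-0.43534536; θ=atan2(y, x)=163.0314° ≈ 163.0°
Leg 3: φ1=-0.5573657, φ2=0.5002463, Δφ=1.0576119, Δλ=-0.6745226 rad; a=sin²(Δφ/2)+cosφ1·cosφ2·sin²(Δλ/2)=0.3360615478; c=2·atan2(√a, √(1-a))=1.236740958; dist=6371·c=7879.277 ≈ 7879.3 km; running total=18524.5 km
Leg 3 bearing: y=sinΔλ·cosφ2=-0.54799811, x=cosφ1·sinφ2-sinφ1·cosφ2·cosΔλ=0.76954195; θ=atan2(y, x)=-35.4550° <0 so +360° → 324.5450° ≈ 324.5°
Leg 4: φ1=0.5002463, φ2=0.5250439, Δφ=0.0247976, Δλ=-0.8025198 rad; a=sin²(Δφ/2)+cosφ1·cosφ2·sin²(Δλ/2)=0.1159818072; c=2·atan2(√a, √(1-a))=0.695027040; dist=6371·c=4428.017 ≈ 4428.0 km; running total=22952.5 km
Leg 4 bearing: y=sinΔλ·cosφ2=-0.62224676, x=cosφ1·sinφ2-sinφ1·cosφ2·cosΔλ=0.15142352; θ=atan2(y, x)=-76.3229° <0 so +360° → 283.6771° ≈ 283.7°
Leg 5: φ1=0.5250439, φ2=0.7148624, Δφ=0.1898185, Δλ=-0.0389575 rad; a=sin²(Δφ/2)+cosφ1·cosφ2·sin²(Δλ/2)=0.0092286595; c=2·atan2(√a, √(1-a))=0.192428578; dist=6371·c=1225.962 ≈ 1226.0 km; running total=24178.5 km
Leg 5 bearing: y=sinΔλ·cosφ2=-0.02941261, x=cosφ1·sinφ2-sinφ1·cosφ2·cosΔλ=0.18896789; θ=atan2(y, x)=-8.8470° <0 so +360° → 351.1530° ≈ 351.2°
Leg 6: φ1=0.7148624, φ2=-0.6035977, Δφ=-1.3184601, Δλ=-1.5261176 rad; a=sin²(Δφ/2)+cosφ1·cosφ2·sin²(Δλ/2)=0.6721527196; c=2·atan2(√a, √(1-a))=1.922295218; dist=6371·c=12246.943 ≈ 12246.9 km; running total=36425.4 km
Leg 6 bearing: y=sinΔλ·cosφ2=-0.82247728, x=cosφ1·sinφ2-sinφ1·cosφ2·cosΔλ=-0.45275257; θ=atan2(y, x)=-118.8317° <0 so +360° → 241.1683° ≈ 241.2°
Leg 7: φ1=-0.6035977, φ2=1.0450054, Δφ=1.6486031, Δλ=1.2067765 rad; a=sin²(Δφ/2)+cosφ1·cosφ2·sin²(Δλ/2)=0.6719113027; c=2·atan2(√a, √(1-a))=1.921780988; dist=6371·c=12243.667 ≈ 12243.7 km; running total=48669.1 km
Leg 7 bearing: y=sinΔλ·cosφ2=0.46900951, x=cosφ1·sinφ2-sinφ1·cosφ2·cosΔλ=0.81352080; θ=atan2(y, x)=29.9642° ≈ 30.0°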